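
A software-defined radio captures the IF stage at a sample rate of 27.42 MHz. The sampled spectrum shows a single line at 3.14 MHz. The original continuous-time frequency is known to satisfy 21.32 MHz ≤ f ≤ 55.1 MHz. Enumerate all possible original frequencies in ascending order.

Frequencies that alias to 3.14 MHz are k·fs ± 3.14 MHz for integer k ≥ 0.
k=0: 3.14 MHz.
k=1: 24.28 MHz, 30.56 MHz.
k=2: 51.7 MHz, 57.98 MHz.
k=3: 79.12 MHz, 85.4 MHz.
Within [21.32 MHz, 55.1 MHz]: 24.28 MHz, 30.56 MHz, 51.7 MHz.

24.28 MHz, 30.56 MHz, 51.7 MHz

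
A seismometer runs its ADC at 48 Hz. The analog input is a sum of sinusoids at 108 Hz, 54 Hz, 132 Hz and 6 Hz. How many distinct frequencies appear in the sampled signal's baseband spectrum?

fs/2 = 24 Hz.
108 Hz mod fs = 12 Hz.
12 Hz ≤ fs/2 = 24 Hz, appears at 12 Hz.
54 Hz mod fs = 6 Hz.
6 Hz ≤ fs/2 = 24 Hz, appears at 6 Hz.
132 Hz mod fs = 36 Hz.
36 Hz > fs/2 = 24 Hz, folds to fs − 36 Hz = 12 Hz.
6 Hz ≤ fs/2 = 24 Hz, passes unchanged.
Distinct values: {6 Hz, 12 Hz} → 2.

2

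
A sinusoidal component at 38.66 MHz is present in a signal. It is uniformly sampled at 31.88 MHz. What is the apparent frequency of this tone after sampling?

6.78 MHz

38.66 MHz mod fs = 6.78 MHz.
6.78 MHz ≤ fs/2 = 15.94 MHz, appears at 6.78 MHz.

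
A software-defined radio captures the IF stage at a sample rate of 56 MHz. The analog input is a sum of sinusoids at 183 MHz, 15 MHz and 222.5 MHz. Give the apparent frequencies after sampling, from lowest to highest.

fs/2 = 28 MHz.
183 MHz mod fs = 15 MHz.
15 MHz ≤ fs/2 = 28 MHz, appears at 15 MHz.
15 MHz ≤ fs/2 = 28 MHz, passes unchanged.
222.5 MHz mod fs = 54.5 MHz.
54.5 MHz > fs/2 = 28 MHz, folds to fs − 54.5 MHz = 1.5 MHz.
Distinct values: {1.5 MHz, 15 MHz}.

1.5 MHz, 15 MHz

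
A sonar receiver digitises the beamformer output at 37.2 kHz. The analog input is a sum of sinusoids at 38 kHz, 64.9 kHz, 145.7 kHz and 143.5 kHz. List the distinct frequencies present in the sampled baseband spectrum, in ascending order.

fs/2 = 18.6 kHz.
38 kHz mod fs = 0.8 kHz.
0.8 kHz ≤ fs/2 = 18.6 kHz, appears at 0.8 kHz.
64.9 kHz mod fs = 27.7 kHz.
27.7 kHz > fs/2 = 18.6 kHz, folds to fs − 27.7 kHz = 9.5 kHz.
145.7 kHz mod fs = 34.1 kHz.
34.1 kHz > fs/2 = 18.6 kHz, folds to fs − 34.1 kHz = 3.1 kHz.
143.5 kHz mod fs = 31.9 kHz.
31.9 kHz > fs/2 = 18.6 kHz, folds to fs − 31.9 kHz = 5.3 kHz.
Distinct values: {0.8 kHz, 3.1 kHz, 5.3 kHz, 9.5 kHz}.

0.8 kHz, 3.1 kHz, 5.3 kHz, 9.5 kHz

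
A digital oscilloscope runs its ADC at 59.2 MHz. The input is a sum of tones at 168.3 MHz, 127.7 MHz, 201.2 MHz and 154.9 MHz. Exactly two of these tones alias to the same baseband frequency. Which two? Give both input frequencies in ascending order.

127.7 MHz, 168.3 MHz

fs/2 = 29.6 MHz.
168.3 MHz mod fs = 49.9 MHz.
49.9 MHz > fs/2 = 29.6 MHz, folds to fs − 49.9 MHz = 9.3 MHz.
127.7 MHz mod fs = 9.3 MHz.
9.3 MHz ≤ fs/2 = 29.6 MHz, appears at 9.3 MHz.
201.2 MHz mod fs = 23.6 MHz.
23.6 MHz ≤ fs/2 = 29.6 MHz, appears at 23.6 MHz.
154.9 MHz mod fs = 36.5 MHz.
36.5 MHz > fs/2 = 29.6 MHz, folds to fs − 36.5 MHz = 22.7 MHz.
127.7 MHz and 168.3 MHz both map to 9.3 MHz.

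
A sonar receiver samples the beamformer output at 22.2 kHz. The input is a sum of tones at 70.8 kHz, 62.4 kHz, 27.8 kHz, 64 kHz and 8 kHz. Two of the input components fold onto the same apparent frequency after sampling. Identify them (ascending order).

62.4 kHz, 70.8 kHz

fs/2 = 11.1 kHz.
70.8 kHz mod fs = 4.2 kHz.
4.2 kHz ≤ fs/2 = 11.1 kHz, appears at 4.2 kHz.
62.4 kHz mod fs = 18 kHz.
18 kHz > fs/2 = 11.1 kHz, folds to fs − 18 kHz = 4.2 kHz.
27.8 kHz mod fs = 5.6 kHz.
5.6 kHz ≤ fs/2 = 11.1 kHz, appears at 5.6 kHz.
64 kHz mod fs = 19.6 kHz.
19.6 kHz > fs/2 = 11.1 kHz, folds to fs − 19.6 kHz = 2.6 kHz.
8 kHz ≤ fs/2 = 11.1 kHz, passes unchanged.
62.4 kHz and 70.8 kHz both map to 4.2 kHz.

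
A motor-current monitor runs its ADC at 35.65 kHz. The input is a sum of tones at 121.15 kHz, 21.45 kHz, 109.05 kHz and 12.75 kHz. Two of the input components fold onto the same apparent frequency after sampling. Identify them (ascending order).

21.45 kHz, 121.15 kHz

fs/2 = 17.825 kHz.
121.15 kHz mod fs = 14.2 kHz.
14.2 kHz ≤ fs/2 = 17.825 kHz, appears at 14.2 kHz.
21.45 kHz > fs/2 = 17.825 kHz, folds to fs − 21.45 kHz = 14.2 kHz.
109.05 kHz mod fs = 2.1 kHz.
2.1 kHz ≤ fs/2 = 17.825 kHz, appears at 2.1 kHz.
12.75 kHz ≤ fs/2 = 17.825 kHz, passes unchanged.
21.45 kHz and 121.15 kHz both map to 14.2 kHz.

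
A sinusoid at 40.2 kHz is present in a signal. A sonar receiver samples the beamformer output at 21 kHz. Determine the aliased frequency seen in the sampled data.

1.8 kHz

40.2 kHz mod fs = 19.2 kHz.
19.2 kHz > fs/2 = 10.5 kHz, folds to fs − 19.2 kHz = 1.8 kHz.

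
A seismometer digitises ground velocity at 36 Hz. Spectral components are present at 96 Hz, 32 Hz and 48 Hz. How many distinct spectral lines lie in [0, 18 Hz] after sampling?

2

fs/2 = 18 Hz.
96 Hz mod fs = 24 Hz.
24 Hz > fs/2 = 18 Hz, folds to fs − 24 Hz = 12 Hz.
32 Hz > fs/2 = 18 Hz, folds to fs − 32 Hz = 4 Hz.
48 Hz mod fs = 12 Hz.
12 Hz ≤ fs/2 = 18 Hz, appears at 12 Hz.
Distinct values: {4 Hz, 12 Hz} → 2.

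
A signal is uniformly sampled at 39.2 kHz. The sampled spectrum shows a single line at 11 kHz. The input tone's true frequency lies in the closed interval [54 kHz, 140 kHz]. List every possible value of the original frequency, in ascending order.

67.4 kHz, 89.4 kHz, 106.6 kHz, 128.6 kHz

Frequencies that alias to 11 kHz are k·fs ± 11 kHz for integer k ≥ 0.
k=0: 11 kHz.
k=1: 28.2 kHz, 50.2 kHz.
k=2: 67.4 kHz, 89.4 kHz.
k=3: 106.6 kHz, 128.6 kHz.
k=4: 145.8 kHz, 167.8 kHz.
Within [54 kHz, 140 kHz]: 67.4 kHz, 89.4 kHz, 106.6 kHz, 128.6 kHz.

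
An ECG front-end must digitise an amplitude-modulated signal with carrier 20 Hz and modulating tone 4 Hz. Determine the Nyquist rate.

48 Hz

AM sidebands sit at fc ± fm = 16 Hz and 24 Hz.
Highest-frequency component: 24 Hz.
Nyquist rate = 2 × 24 Hz = 48 Hz.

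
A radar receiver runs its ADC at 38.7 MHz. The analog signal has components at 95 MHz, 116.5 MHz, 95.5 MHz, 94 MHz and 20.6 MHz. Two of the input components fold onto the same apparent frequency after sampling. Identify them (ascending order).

20.6 MHz, 95.5 MHz

fs/2 = 19.35 MHz.
95 MHz mod fs = 17.6 MHz.
17.6 MHz ≤ fs/2 = 19.35 MHz, appears at 17.6 MHz.
116.5 MHz mod fs = 0.4 MHz.
0.4 MHz ≤ fs/2 = 19.35 MHz, appears at 0.4 MHz.
95.5 MHz mod fs = 18.1 MHz.
18.1 MHz ≤ fs/2 = 19.35 MHz, appears at 18.1 MHz.
94 MHz mod fs = 16.6 MHz.
16.6 MHz ≤ fs/2 = 19.35 MHz, appears at 16.6 MHz.
20.6 MHz > fs/2 = 19.35 MHz, folds to fs − 20.6 MHz = 18.1 MHz.
20.6 MHz and 95.5 MHz both map to 18.1 MHz.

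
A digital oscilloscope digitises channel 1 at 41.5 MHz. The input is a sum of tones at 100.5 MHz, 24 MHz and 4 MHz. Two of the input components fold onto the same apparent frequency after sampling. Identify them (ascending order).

fs/2 = 20.75 MHz.
100.5 MHz mod fs = 17.5 MHz.
17.5 MHz ≤ fs/2 = 20.75 MHz, appears at 17.5 MHz.
24 MHz > fs/2 = 20.75 MHz, folds to fs − 24 MHz = 17.5 MHz.
4 MHz ≤ fs/2 = 20.75 MHz, passes unchanged.
24 MHz and 100.5 MHz both map to 17.5 MHz.

24 MHz, 100.5 MHz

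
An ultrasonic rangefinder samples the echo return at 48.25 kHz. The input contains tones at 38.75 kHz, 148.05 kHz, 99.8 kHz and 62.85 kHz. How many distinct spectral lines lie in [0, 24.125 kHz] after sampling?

3

fs/2 = 24.125 kHz.
38.75 kHz > fs/2 = 24.125 kHz, folds to fs − 38.75 kHz = 9.5 kHz.
148.05 kHz mod fs = 3.3 kHz.
3.3 kHz ≤ fs/2 = 24.125 kHz, appears at 3.3 kHz.
99.8 kHz mod fs = 3.3 kHz.
3.3 kHz ≤ fs/2 = 24.125 kHz, appears at 3.3 kHz.
62.85 kHz mod fs = 14.6 kHz.
14.6 kHz ≤ fs/2 = 24.125 kHz, appears at 14.6 kHz.
Distinct values: {3.3 kHz, 9.5 kHz, 14.6 kHz} → 3.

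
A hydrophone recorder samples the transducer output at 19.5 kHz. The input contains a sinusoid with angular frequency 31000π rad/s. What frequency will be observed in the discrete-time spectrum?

ω = 31000π rad/s → f = ω/(2π) = 15500 Hz = 15.5 kHz.
15.5 kHz > fs/2 = 9.75 kHz, folds to fs − 15.5 kHz = 4 kHz.

4 kHz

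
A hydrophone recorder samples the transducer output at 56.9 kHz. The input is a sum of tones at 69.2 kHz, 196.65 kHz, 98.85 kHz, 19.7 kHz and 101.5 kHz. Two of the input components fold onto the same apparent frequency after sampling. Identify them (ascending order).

69.2 kHz, 101.5 kHz

fs/2 = 28.45 kHz.
69.2 kHz mod fs = 12.3 kHz.
12.3 kHz ≤ fs/2 = 28.45 kHz, appears at 12.3 kHz.
196.65 kHz mod fs = 25.95 kHz.
25.95 kHz ≤ fs/2 = 28.45 kHz, appears at 25.95 kHz.
98.85 kHz mod fs = 41.95 kHz.
41.95 kHz > fs/2 = 28.45 kHz, folds to fs − 41.95 kHz = 14.95 kHz.
19.7 kHz ≤ fs/2 = 28.45 kHz, passes unchanged.
101.5 kHz mod fs = 44.6 kHz.
44.6 kHz > fs/2 = 28.45 kHz, folds to fs − 44.6 kHz = 12.3 kHz.
69.2 kHz and 101.5 kHz both map to 12.3 kHz.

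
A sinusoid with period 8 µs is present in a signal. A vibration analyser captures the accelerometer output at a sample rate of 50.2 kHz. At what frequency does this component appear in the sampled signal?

T = 8 µs → f = 1/T = 125 kHz.
125 kHz mod fs = 24.6 kHz.
24.6 kHz ≤ fs/2 = 25.1 kHz, appears at 24.6 kHz.

24.6 kHz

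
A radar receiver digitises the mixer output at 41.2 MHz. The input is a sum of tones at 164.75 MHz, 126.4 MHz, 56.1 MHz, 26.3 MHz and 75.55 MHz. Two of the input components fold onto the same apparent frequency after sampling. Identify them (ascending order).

26.3 MHz, 56.1 MHz

fs/2 = 20.6 MHz.
164.75 MHz mod fs = 41.15 MHz.
41.15 MHz > fs/2 = 20.6 MHz, folds to fs − 41.15 MHz = 0.05 MHz.
126.4 MHz mod fs = 2.8 MHz.
2.8 MHz ≤ fs/2 = 20.6 MHz, appears at 2.8 MHz.
56.1 MHz mod fs = 14.9 MHz.
14.9 MHz ≤ fs/2 = 20.6 MHz, appears at 14.9 MHz.
26.3 MHz > fs/2 = 20.6 MHz, folds to fs − 26.3 MHz = 14.9 MHz.
75.55 MHz mod fs = 34.35 MHz.
34.35 MHz > fs/2 = 20.6 MHz, folds to fs − 34.35 MHz = 6.85 MHz.
26.3 MHz and 56.1 MHz both map to 14.9 MHz.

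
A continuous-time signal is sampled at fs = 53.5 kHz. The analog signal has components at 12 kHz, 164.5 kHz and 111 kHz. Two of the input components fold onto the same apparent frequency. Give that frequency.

fs/2 = 26.75 kHz.
12 kHz ≤ fs/2 = 26.75 kHz, passes unchanged.
164.5 kHz mod fs = 4 kHz.
4 kHz ≤ fs/2 = 26.75 kHz, appears at 4 kHz.
111 kHz mod fs = 4 kHz.
4 kHz ≤ fs/2 = 26.75 kHz, appears at 4 kHz.
111 kHz and 164.5 kHz both map to 4 kHz.

4 kHz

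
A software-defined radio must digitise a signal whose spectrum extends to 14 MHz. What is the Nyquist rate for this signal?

Nyquist rate = 2 × 14 MHz = 28 MHz.

28 MHz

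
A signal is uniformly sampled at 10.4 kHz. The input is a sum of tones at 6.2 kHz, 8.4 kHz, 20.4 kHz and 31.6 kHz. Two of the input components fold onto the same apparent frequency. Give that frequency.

fs/2 = 5.2 kHz.
6.2 kHz > fs/2 = 5.2 kHz, folds to fs − 6.2 kHz = 4.2 kHz.
8.4 kHz > fs/2 = 5.2 kHz, folds to fs − 8.4 kHz = 2 kHz.
20.4 kHz mod fs = 10 kHz.
10 kHz > fs/2 = 5.2 kHz, folds to fs − 10 kHz = 0.4 kHz.
31.6 kHz mod fs = 0.4 kHz.
0.4 kHz ≤ fs/2 = 5.2 kHz, appears at 0.4 kHz.
20.4 kHz and 31.6 kHz both map to 0.4 kHz.

0.4 kHz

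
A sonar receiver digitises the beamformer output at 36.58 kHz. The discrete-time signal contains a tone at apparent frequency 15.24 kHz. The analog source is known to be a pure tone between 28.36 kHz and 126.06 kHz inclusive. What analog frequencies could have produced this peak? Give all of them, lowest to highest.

Frequencies that alias to 15.24 kHz are k·fs ± 15.24 kHz for integer k ≥ 0.
k=0: 15.24 kHz.
k=1: 21.34 kHz, 51.82 kHz.
k=2: 57.92 kHz, 88.4 kHz.
k=3: 94.5 kHz, 124.98 kHz.
k=4: 131.08 kHz, 161.56 kHz.
Within [28.36 kHz, 126.06 kHz]: 51.82 kHz, 57.92 kHz, 88.4 kHz, 94.5 kHz, 124.98 kHz.

51.82 kHz, 57.92 kHz, 88.4 kHz, 94.5 kHz, 124.98 kHz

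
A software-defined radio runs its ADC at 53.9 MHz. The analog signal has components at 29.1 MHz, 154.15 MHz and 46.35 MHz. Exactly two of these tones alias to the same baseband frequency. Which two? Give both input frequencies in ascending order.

46.35 MHz, 154.15 MHz

fs/2 = 26.95 MHz.
29.1 MHz > fs/2 = 26.95 MHz, folds to fs − 29.1 MHz = 24.8 MHz.
154.15 MHz mod fs = 46.35 MHz.
46.35 MHz > fs/2 = 26.95 MHz, folds to fs − 46.35 MHz = 7.55 MHz.
46.35 MHz > fs/2 = 26.95 MHz, folds to fs − 46.35 MHz = 7.55 MHz.
46.35 MHz and 154.15 MHz both map to 7.55 MHz.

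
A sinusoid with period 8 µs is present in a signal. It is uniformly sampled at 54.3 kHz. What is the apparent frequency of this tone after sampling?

T = 8 µs → f = 1/T = 125 kHz.
125 kHz mod fs = 16.4 kHz.
16.4 kHz ≤ fs/2 = 27.15 kHz, appears at 16.4 kHz.

16.4 kHz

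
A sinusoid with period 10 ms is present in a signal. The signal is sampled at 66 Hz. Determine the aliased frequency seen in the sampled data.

32 Hz

T = 10 ms → f = 1/T = 100 Hz.
100 Hz mod fs = 34 Hz.
34 Hz > fs/2 = 33 Hz, folds to fs − 34 Hz = 32 Hz.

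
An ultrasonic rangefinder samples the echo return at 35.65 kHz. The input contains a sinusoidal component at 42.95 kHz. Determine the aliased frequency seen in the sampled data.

42.95 kHz mod fs = 7.3 kHz.
7.3 kHz ≤ fs/2 = 17.825 kHz, appears at 7.3 kHz.

7.3 kHz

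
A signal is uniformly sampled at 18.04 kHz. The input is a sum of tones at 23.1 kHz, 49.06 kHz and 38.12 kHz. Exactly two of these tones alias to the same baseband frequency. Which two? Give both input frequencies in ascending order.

fs/2 = 9.02 kHz.
23.1 kHz mod fs = 5.06 kHz.
5.06 kHz ≤ fs/2 = 9.02 kHz, appears at 5.06 kHz.
49.06 kHz mod fs = 12.98 kHz.
12.98 kHz > fs/2 = 9.02 kHz, folds to fs − 12.98 kHz = 5.06 kHz.
38.12 kHz mod fs = 2.04 kHz.
2.04 kHz ≤ fs/2 = 9.02 kHz, appears at 2.04 kHz.
23.1 kHz and 49.06 kHz both map to 5.06 kHz.

23.1 kHz, 49.06 kHz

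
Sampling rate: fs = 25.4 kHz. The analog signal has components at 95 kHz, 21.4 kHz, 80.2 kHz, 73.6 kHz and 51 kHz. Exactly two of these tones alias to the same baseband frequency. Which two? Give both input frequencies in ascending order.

21.4 kHz, 80.2 kHz

fs/2 = 12.7 kHz.
95 kHz mod fs = 18.8 kHz.
18.8 kHz > fs/2 = 12.7 kHz, folds to fs − 18.8 kHz = 6.6 kHz.
21.4 kHz > fs/2 = 12.7 kHz, folds to fs − 21.4 kHz = 4 kHz.
80.2 kHz mod fs = 4 kHz.
4 kHz ≤ fs/2 = 12.7 kHz, appears at 4 kHz.
73.6 kHz mod fs = 22.8 kHz.
22.8 kHz > fs/2 = 12.7 kHz, folds to fs − 22.8 kHz = 2.6 kHz.
51 kHz mod fs = 0.2 kHz.
0.2 kHz ≤ fs/2 = 12.7 kHz, appears at 0.2 kHz.
21.4 kHz and 80.2 kHz both map to 4 kHz.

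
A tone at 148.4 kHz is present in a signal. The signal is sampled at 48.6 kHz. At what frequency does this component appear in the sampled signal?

2.6 kHz

148.4 kHz mod fs = 2.6 kHz.
2.6 kHz ≤ fs/2 = 24.3 kHz, appears at 2.6 kHz.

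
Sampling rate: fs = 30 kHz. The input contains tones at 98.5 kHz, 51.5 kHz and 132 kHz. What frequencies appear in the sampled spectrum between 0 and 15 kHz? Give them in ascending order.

8.5 kHz, 12 kHz

fs/2 = 15 kHz.
98.5 kHz mod fs = 8.5 kHz.
8.5 kHz ≤ fs/2 = 15 kHz, appears at 8.5 kHz.
51.5 kHz mod fs = 21.5 kHz.
21.5 kHz > fs/2 = 15 kHz, folds to fs − 21.5 kHz = 8.5 kHz.
132 kHz mod fs = 12 kHz.
12 kHz ≤ fs/2 = 15 kHz, appears at 12 kHz.
Distinct values: {8.5 kHz, 12 kHz}.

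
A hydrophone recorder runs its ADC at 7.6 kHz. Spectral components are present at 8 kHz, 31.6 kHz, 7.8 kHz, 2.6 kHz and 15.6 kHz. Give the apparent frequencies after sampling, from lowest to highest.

0.2 kHz, 0.4 kHz, 1.2 kHz, 2.6 kHz

fs/2 = 3.8 kHz.
8 kHz mod fs = 0.4 kHz.
0.4 kHz ≤ fs/2 = 3.8 kHz, appears at 0.4 kHz.
31.6 kHz mod fs = 1.2 kHz.
1.2 kHz ≤ fs/2 = 3.8 kHz, appears at 1.2 kHz.
7.8 kHz mod fs = 0.2 kHz.
0.2 kHz ≤ fs/2 = 3.8 kHz, appears at 0.2 kHz.
2.6 kHz ≤ fs/2 = 3.8 kHz, passes unchanged.
15.6 kHz mod fs = 0.4 kHz.
0.4 kHz ≤ fs/2 = 3.8 kHz, appears at 0.4 kHz.
Distinct values: {0.2 kHz, 0.4 kHz, 1.2 kHz, 2.6 kHz}.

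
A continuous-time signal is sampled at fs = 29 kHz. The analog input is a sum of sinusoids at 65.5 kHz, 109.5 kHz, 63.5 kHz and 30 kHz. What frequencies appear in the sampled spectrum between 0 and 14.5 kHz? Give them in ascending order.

1 kHz, 5.5 kHz, 6.5 kHz, 7.5 kHz

fs/2 = 14.5 kHz.
65.5 kHz mod fs = 7.5 kHz.
7.5 kHz ≤ fs/2 = 14.5 kHz, appears at 7.5 kHz.
109.5 kHz mod fs = 22.5 kHz.
22.5 kHz > fs/2 = 14.5 kHz, folds to fs − 22.5 kHz = 6.5 kHz.
63.5 kHz mod fs = 5.5 kHz.
5.5 kHz ≤ fs/2 = 14.5 kHz, appears at 5.5 kHz.
30 kHz mod fs = 1 kHz.
1 kHz ≤ fs/2 = 14.5 kHz, appears at 1 kHz.
Distinct values: {1 kHz, 5.5 kHz, 6.5 kHz, 7.5 kHz}.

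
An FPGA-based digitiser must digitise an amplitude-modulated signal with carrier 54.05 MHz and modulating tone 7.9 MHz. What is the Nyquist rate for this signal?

123.9 MHz

AM sidebands sit at fc ± fm = 46.15 MHz and 61.95 MHz.
Highest-frequency component: 61.95 MHz.
Nyquist rate = 2 × 61.95 MHz = 123.9 MHz.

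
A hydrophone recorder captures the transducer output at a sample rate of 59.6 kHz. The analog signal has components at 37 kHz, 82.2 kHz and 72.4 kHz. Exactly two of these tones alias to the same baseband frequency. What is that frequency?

fs/2 = 29.8 kHz.
37 kHz > fs/2 = 29.8 kHz, folds to fs − 37 kHz = 22.6 kHz.
82.2 kHz mod fs = 22.6 kHz.
22.6 kHz ≤ fs/2 = 29.8 kHz, appears at 22.6 kHz.
72.4 kHz mod fs = 12.8 kHz.
12.8 kHz ≤ fs/2 = 29.8 kHz, appears at 12.8 kHz.
37 kHz and 82.2 kHz both map to 22.6 kHz.

22.6 kHz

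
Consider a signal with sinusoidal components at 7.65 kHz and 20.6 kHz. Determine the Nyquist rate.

41.2 kHz

Highest-frequency component: 20.6 kHz.
Nyquist rate = 2 × 20.6 kHz = 41.2 kHz.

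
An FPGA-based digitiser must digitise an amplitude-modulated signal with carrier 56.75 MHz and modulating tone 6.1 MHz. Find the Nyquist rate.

125.7 MHz

AM sidebands sit at fc ± fm = 50.65 MHz and 62.85 MHz.
Highest-frequency component: 62.85 MHz.
Nyquist rate = 2 × 62.85 MHz = 125.7 MHz.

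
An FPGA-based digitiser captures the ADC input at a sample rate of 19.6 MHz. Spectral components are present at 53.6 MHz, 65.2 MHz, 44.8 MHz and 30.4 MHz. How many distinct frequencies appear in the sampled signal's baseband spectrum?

4

fs/2 = 9.8 MHz.
53.6 MHz mod fs = 14.4 MHz.
14.4 MHz > fs/2 = 9.8 MHz, folds to fs − 14.4 MHz = 5.2 MHz.
65.2 MHz mod fs = 6.4 MHz.
6.4 MHz ≤ fs/2 = 9.8 MHz, appears at 6.4 MHz.
44.8 MHz mod fs = 5.6 MHz.
5.6 MHz ≤ fs/2 = 9.8 MHz, appears at 5.6 MHz.
30.4 MHz mod fs = 10.8 MHz.
10.8 MHz > fs/2 = 9.8 MHz, folds to fs − 10.8 MHz = 8.8 MHz.
Distinct values: {5.2 MHz, 5.6 MHz, 6.4 MHz, 8.8 MHz} → 4.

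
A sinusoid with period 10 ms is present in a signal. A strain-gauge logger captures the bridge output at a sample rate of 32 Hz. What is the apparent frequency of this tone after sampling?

T = 10 ms → f = 1/T = 100 Hz.
100 Hz mod fs = 4 Hz.
4 Hz ≤ fs/2 = 16 Hz, appears at 4 Hz.

4 Hz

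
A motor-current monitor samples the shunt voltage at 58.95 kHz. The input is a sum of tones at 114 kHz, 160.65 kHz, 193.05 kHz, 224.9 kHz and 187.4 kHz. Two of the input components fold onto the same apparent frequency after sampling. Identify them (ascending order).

160.65 kHz, 193.05 kHz

fs/2 = 29.475 kHz.
114 kHz mod fs = 55.05 kHz.
55.05 kHz > fs/2 = 29.475 kHz, folds to fs − 55.05 kHz = 3.9 kHz.
160.65 kHz mod fs = 42.75 kHz.
42.75 kHz > fs/2 = 29.475 kHz, folds to fs − 42.75 kHz = 16.2 kHz.
193.05 kHz mod fs = 16.2 kHz.
16.2 kHz ≤ fs/2 = 29.475 kHz, appears at 16.2 kHz.
224.9 kHz mod fs = 48.05 kHz.
48.05 kHz > fs/2 = 29.475 kHz, folds to fs − 48.05 kHz = 10.9 kHz.
187.4 kHz mod fs = 10.55 kHz.
10.55 kHz ≤ fs/2 = 29.475 kHz, appears at 10.55 kHz.
160.65 kHz and 193.05 kHz both map to 16.2 kHz.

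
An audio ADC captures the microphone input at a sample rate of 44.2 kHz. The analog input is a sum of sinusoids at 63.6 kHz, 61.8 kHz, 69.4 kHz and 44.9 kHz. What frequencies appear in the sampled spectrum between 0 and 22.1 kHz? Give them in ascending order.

fs/2 = 22.1 kHz.
63.6 kHz mod fs = 19.4 kHz.
19.4 kHz ≤ fs/2 = 22.1 kHz, appears at 19.4 kHz.
61.8 kHz mod fs = 17.6 kHz.
17.6 kHz ≤ fs/2 = 22.1 kHz, appears at 17.6 kHz.
69.4 kHz mod fs = 25.2 kHz.
25.2 kHz > fs/2 = 22.1 kHz, folds to fs − 25.2 kHz = 19 kHz.
44.9 kHz mod fs = 0.7 kHz.
0.7 kHz ≤ fs/2 = 22.1 kHz, appears at 0.7 kHz.
Distinct values: {0.7 kHz, 17.6 kHz, 19 kHz, 19.4 kHz}.

0.7 kHz, 17.6 kHz, 19 kHz, 19.4 kHz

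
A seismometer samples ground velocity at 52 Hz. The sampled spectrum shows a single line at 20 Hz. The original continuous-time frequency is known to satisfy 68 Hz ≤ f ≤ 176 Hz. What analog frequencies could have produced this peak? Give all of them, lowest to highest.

72 Hz, 84 Hz, 124 Hz, 136 Hz, 176 Hz

Frequencies that alias to 20 Hz are k·fs ± 20 Hz for integer k ≥ 0.
k=0: 20 Hz.
k=1: 32 Hz, 72 Hz.
k=2: 84 Hz, 124 Hz.
k=3: 136 Hz, 176 Hz.
k=4: 188 Hz, 228 Hz.
Within [68 Hz, 176 Hz]: 72 Hz, 84 Hz, 124 Hz, 136 Hz, 176 Hz.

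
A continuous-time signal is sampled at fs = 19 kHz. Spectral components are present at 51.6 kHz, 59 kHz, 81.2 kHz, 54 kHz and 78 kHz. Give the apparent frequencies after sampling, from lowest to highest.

2 kHz, 3 kHz, 5.2 kHz, 5.4 kHz

fs/2 = 9.5 kHz.
51.6 kHz mod fs = 13.6 kHz.
13.6 kHz > fs/2 = 9.5 kHz, folds to fs − 13.6 kHz = 5.4 kHz.
59 kHz mod fs = 2 kHz.
2 kHz ≤ fs/2 = 9.5 kHz, appears at 2 kHz.
81.2 kHz mod fs = 5.2 kHz.
5.2 kHz ≤ fs/2 = 9.5 kHz, appears at 5.2 kHz.
54 kHz mod fs = 16 kHz.
16 kHz > fs/2 = 9.5 kHz, folds to fs − 16 kHz = 3 kHz.
78 kHz mod fs = 2 kHz.
2 kHz ≤ fs/2 = 9.5 kHz, appears at 2 kHz.
Distinct values: {2 kHz, 3 kHz, 5.2 kHz, 5.4 kHz}.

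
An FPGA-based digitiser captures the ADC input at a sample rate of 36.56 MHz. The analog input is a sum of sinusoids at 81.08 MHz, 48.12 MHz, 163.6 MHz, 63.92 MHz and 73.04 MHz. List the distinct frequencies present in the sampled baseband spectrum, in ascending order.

0.08 MHz, 7.96 MHz, 9.2 MHz, 11.56 MHz, 17.36 MHz

fs/2 = 18.28 MHz.
81.08 MHz mod fs = 7.96 MHz.
7.96 MHz ≤ fs/2 = 18.28 MHz, appears at 7.96 MHz.
48.12 MHz mod fs = 11.56 MHz.
11.56 MHz ≤ fs/2 = 18.28 MHz, appears at 11.56 MHz.
163.6 MHz mod fs = 17.36 MHz.
17.36 MHz ≤ fs/2 = 18.28 MHz, appears at 17.36 MHz.
63.92 MHz mod fs = 27.36 MHz.
27.36 MHz > fs/2 = 18.28 MHz, folds to fs − 27.36 MHz = 9.2 MHz.
73.04 MHz mod fs = 36.48 MHz.
36.48 MHz > fs/2 = 18.28 MHz, folds to fs − 36.48 MHz = 0.08 MHz.
Distinct values: {0.08 MHz, 7.96 MHz, 9.2 MHz, 11.56 MHz, 17.36 MHz}.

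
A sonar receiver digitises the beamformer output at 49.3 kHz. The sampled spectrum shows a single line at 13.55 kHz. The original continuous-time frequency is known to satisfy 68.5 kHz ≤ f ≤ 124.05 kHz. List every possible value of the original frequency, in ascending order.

Frequencies that alias to 13.55 kHz are k·fs ± 13.55 kHz for integer k ≥ 0.
k=0: 13.55 kHz.
k=1: 35.75 kHz, 62.85 kHz.
k=2: 85.05 kHz, 112.15 kHz.
k=3: 134.35 kHz, 161.45 kHz.
Within [68.5 kHz, 124.05 kHz]: 85.05 kHz, 112.15 kHz.

85.05 kHz, 112.15 kHz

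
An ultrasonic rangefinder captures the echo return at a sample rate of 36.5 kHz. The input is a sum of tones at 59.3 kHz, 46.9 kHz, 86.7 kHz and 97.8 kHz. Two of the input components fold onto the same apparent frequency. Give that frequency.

13.7 kHz

fs/2 = 18.25 kHz.
59.3 kHz mod fs = 22.8 kHz.
22.8 kHz > fs/2 = 18.25 kHz, folds to fs − 22.8 kHz = 13.7 kHz.
46.9 kHz mod fs = 10.4 kHz.
10.4 kHz ≤ fs/2 = 18.25 kHz, appears at 10.4 kHz.
86.7 kHz mod fs = 13.7 kHz.
13.7 kHz ≤ fs/2 = 18.25 kHz, appears at 13.7 kHz.
97.8 kHz mod fs = 24.8 kHz.
24.8 kHz > fs/2 = 18.25 kHz, folds to fs − 24.8 kHz = 11.7 kHz.
59.3 kHz and 86.7 kHz both map to 13.7 kHz.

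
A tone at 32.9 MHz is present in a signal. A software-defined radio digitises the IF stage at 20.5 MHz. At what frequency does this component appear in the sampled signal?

32.9 MHz mod fs = 12.4 MHz.
12.4 MHz > fs/2 = 10.25 MHz, folds to fs − 12.4 MHz = 8.1 MHz.

8.1 MHz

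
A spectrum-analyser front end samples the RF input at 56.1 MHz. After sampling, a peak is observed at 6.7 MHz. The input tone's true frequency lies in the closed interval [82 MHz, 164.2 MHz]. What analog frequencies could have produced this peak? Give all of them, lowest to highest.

Frequencies that alias to 6.7 MHz are k·fs ± 6.7 MHz for integer k ≥ 0.
k=0: 6.7 MHz.
k=1: 49.4 MHz, 62.8 MHz.
k=2: 105.5 MHz, 118.9 MHz.
k=3: 161.6 MHz, 175 MHz.
k=4: 217.7 MHz, 231.1 MHz.
Within [82 MHz, 164.2 MHz]: 105.5 MHz, 118.9 MHz, 161.6 MHz.

105.5 MHz, 118.9 MHz, 161.6 MHz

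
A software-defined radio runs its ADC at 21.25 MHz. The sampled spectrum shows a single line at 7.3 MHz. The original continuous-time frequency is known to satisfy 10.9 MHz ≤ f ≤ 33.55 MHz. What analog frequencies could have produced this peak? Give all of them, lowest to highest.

13.95 MHz, 28.55 MHz

Frequencies that alias to 7.3 MHz are k·fs ± 7.3 MHz for integer k ≥ 0.
k=0: 7.3 MHz.
k=1: 13.95 MHz, 28.55 MHz.
k=2: 35.2 MHz, 49.8 MHz.
Within [10.9 MHz, 33.55 MHz]: 13.95 MHz, 28.55 MHz.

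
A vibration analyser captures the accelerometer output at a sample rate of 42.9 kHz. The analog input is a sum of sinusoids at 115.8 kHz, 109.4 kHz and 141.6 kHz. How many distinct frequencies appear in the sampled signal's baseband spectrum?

fs/2 = 21.45 kHz.
115.8 kHz mod fs = 30 kHz.
30 kHz > fs/2 = 21.45 kHz, folds to fs − 30 kHz = 12.9 kHz.
109.4 kHz mod fs = 23.6 kHz.
23.6 kHz > fs/2 = 21.45 kHz, folds to fs − 23.6 kHz = 19.3 kHz.
141.6 kHz mod fs = 12.9 kHz.
12.9 kHz ≤ fs/2 = 21.45 kHz, appears at 12.9 kHz.
Distinct values: {12.9 kHz, 19.3 kHz} → 2.

2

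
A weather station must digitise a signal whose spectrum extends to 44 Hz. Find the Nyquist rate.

Nyquist rate = 2 × 44 Hz = 88 Hz.

88 Hz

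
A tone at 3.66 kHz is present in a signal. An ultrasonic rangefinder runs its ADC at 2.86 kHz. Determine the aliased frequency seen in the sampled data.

0.8 kHz

3.66 kHz mod fs = 0.8 kHz.
0.8 kHz ≤ fs/2 = 1.43 kHz, appears at 0.8 kHz.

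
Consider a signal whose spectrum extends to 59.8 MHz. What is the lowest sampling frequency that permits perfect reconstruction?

119.6 MHz

Nyquist rate = 2 × 59.8 MHz = 119.6 MHz.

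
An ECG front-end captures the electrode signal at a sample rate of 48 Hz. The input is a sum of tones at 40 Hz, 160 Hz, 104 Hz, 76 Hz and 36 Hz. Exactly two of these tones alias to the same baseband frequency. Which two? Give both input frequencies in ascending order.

fs/2 = 24 Hz.
40 Hz > fs/2 = 24 Hz, folds to fs − 40 Hz = 8 Hz.
160 Hz mod fs = 16 Hz.
16 Hz ≤ fs/2 = 24 Hz, appears at 16 Hz.
104 Hz mod fs = 8 Hz.
8 Hz ≤ fs/2 = 24 Hz, appears at 8 Hz.
76 Hz mod fs = 28 Hz.
28 Hz > fs/2 = 24 Hz, folds to fs − 28 Hz = 20 Hz.
36 Hz > fs/2 = 24 Hz, folds to fs − 36 Hz = 12 Hz.
40 Hz and 104 Hz both map to 8 Hz.

40 Hz, 104 Hz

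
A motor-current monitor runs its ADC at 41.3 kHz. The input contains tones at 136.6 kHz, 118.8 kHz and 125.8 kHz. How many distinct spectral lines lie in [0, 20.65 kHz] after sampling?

3

fs/2 = 20.65 kHz.
136.6 kHz mod fs = 12.7 kHz.
12.7 kHz ≤ fs/2 = 20.65 kHz, appears at 12.7 kHz.
118.8 kHz mod fs = 36.2 kHz.
36.2 kHz > fs/2 = 20.65 kHz, folds to fs − 36.2 kHz = 5.1 kHz.
125.8 kHz mod fs = 1.9 kHz.
1.9 kHz ≤ fs/2 = 20.65 kHz, appears at 1.9 kHz.
Distinct values: {1.9 kHz, 5.1 kHz, 12.7 kHz} → 3.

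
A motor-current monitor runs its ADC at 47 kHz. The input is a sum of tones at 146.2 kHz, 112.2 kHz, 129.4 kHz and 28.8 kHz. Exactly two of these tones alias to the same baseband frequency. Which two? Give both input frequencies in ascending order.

fs/2 = 23.5 kHz.
146.2 kHz mod fs = 5.2 kHz.
5.2 kHz ≤ fs/2 = 23.5 kHz, appears at 5.2 kHz.
112.2 kHz mod fs = 18.2 kHz.
18.2 kHz ≤ fs/2 = 23.5 kHz, appears at 18.2 kHz.
129.4 kHz mod fs = 35.4 kHz.
35.4 kHz > fs/2 = 23.5 kHz, folds to fs − 35.4 kHz = 11.6 kHz.
28.8 kHz > fs/2 = 23.5 kHz, folds to fs − 28.8 kHz = 18.2 kHz.
28.8 kHz and 112.2 kHz both map to 18.2 kHz.

28.8 kHz, 112.2 kHz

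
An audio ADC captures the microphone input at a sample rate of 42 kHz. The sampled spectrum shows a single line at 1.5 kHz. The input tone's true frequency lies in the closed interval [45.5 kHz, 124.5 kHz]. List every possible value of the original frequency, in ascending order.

82.5 kHz, 85.5 kHz, 124.5 kHz

Frequencies that alias to 1.5 kHz are k·fs ± 1.5 kHz for integer k ≥ 0.
k=0: 1.5 kHz.
k=1: 40.5 kHz, 43.5 kHz.
k=2: 82.5 kHz, 85.5 kHz.
k=3: 124.5 kHz, 127.5 kHz.
k=4: 166.5 kHz, 169.5 kHz.
Within [45.5 kHz, 124.5 kHz]: 82.5 kHz, 85.5 kHz, 124.5 kHz.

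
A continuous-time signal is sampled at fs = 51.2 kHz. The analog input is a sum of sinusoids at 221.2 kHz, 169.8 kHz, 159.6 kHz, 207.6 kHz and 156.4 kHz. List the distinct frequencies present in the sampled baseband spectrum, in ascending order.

2.8 kHz, 6 kHz, 16.2 kHz, 16.4 kHz

fs/2 = 25.6 kHz.
221.2 kHz mod fs = 16.4 kHz.
16.4 kHz ≤ fs/2 = 25.6 kHz, appears at 16.4 kHz.
169.8 kHz mod fs = 16.2 kHz.
16.2 kHz ≤ fs/2 = 25.6 kHz, appears at 16.2 kHz.
159.6 kHz mod fs = 6 kHz.
6 kHz ≤ fs/2 = 25.6 kHz, appears at 6 kHz.
207.6 kHz mod fs = 2.8 kHz.
2.8 kHz ≤ fs/2 = 25.6 kHz, appears at 2.8 kHz.
156.4 kHz mod fs = 2.8 kHz.
2.8 kHz ≤ fs/2 = 25.6 kHz, appears at 2.8 kHz.
Distinct values: {2.8 kHz, 6 kHz, 16.2 kHz, 16.4 kHz}.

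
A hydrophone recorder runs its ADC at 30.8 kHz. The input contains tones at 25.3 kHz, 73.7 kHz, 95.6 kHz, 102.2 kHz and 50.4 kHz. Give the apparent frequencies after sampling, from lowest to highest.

fs/2 = 15.4 kHz.
25.3 kHz > fs/2 = 15.4 kHz, folds to fs − 25.3 kHz = 5.5 kHz.
73.7 kHz mod fs = 12.1 kHz.
12.1 kHz ≤ fs/2 = 15.4 kHz, appears at 12.1 kHz.
95.6 kHz mod fs = 3.2 kHz.
3.2 kHz ≤ fs/2 = 15.4 kHz, appears at 3.2 kHz.
102.2 kHz mod fs = 9.8 kHz.
9.8 kHz ≤ fs/2 = 15.4 kHz, appears at 9.8 kHz.
50.4 kHz mod fs = 19.6 kHz.
19.6 kHz > fs/2 = 15.4 kHz, folds to fs − 19.6 kHz = 11.2 kHz.
Distinct values: {3.2 kHz, 5.5 kHz, 9.8 kHz, 11.2 kHz, 12.1 kHz}.

3.2 kHz, 5.5 kHz, 9.8 kHz, 11.2 kHz, 12.1 kHz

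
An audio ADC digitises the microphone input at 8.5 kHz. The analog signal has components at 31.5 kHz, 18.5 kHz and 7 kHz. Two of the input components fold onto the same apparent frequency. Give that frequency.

1.5 kHz

fs/2 = 4.25 kHz.
31.5 kHz mod fs = 6 kHz.
6 kHz > fs/2 = 4.25 kHz, folds to fs − 6 kHz = 2.5 kHz.
18.5 kHz mod fs = 1.5 kHz.
1.5 kHz ≤ fs/2 = 4.25 kHz, appears at 1.5 kHz.
7 kHz > fs/2 = 4.25 kHz, folds to fs − 7 kHz = 1.5 kHz.
7 kHz and 18.5 kHz both map to 1.5 kHz.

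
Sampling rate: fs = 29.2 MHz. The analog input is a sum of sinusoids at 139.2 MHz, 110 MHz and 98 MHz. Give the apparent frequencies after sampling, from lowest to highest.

fs/2 = 14.6 MHz.
139.2 MHz mod fs = 22.4 MHz.
22.4 MHz > fs/2 = 14.6 MHz, folds to fs − 22.4 MHz = 6.8 MHz.
110 MHz mod fs = 22.4 MHz.
22.4 MHz > fs/2 = 14.6 MHz, folds to fs − 22.4 MHz = 6.8 MHz.
98 MHz mod fs = 10.4 MHz.
10.4 MHz ≤ fs/2 = 14.6 MHz, appears at 10.4 MHz.
Distinct values: {6.8 MHz, 10.4 MHz}.

6.8 MHz, 10.4 MHz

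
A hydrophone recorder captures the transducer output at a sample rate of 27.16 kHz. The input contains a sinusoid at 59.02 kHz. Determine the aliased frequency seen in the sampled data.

4.7 kHz

59.02 kHz mod fs = 4.7 kHz.
4.7 kHz ≤ fs/2 = 13.58 kHz, appears at 4.7 kHz.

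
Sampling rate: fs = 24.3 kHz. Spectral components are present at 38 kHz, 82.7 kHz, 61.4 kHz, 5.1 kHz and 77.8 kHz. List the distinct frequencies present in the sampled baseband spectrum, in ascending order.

fs/2 = 12.15 kHz.
38 kHz mod fs = 13.7 kHz.
13.7 kHz > fs/2 = 12.15 kHz, folds to fs − 13.7 kHz = 10.6 kHz.
82.7 kHz mod fs = 9.8 kHz.
9.8 kHz ≤ fs/2 = 12.15 kHz, appears at 9.8 kHz.
61.4 kHz mod fs = 12.8 kHz.
12.8 kHz > fs/2 = 12.15 kHz, folds to fs − 12.8 kHz = 11.5 kHz.
5.1 kHz ≤ fs/2 = 12.15 kHz, passes unchanged.
77.8 kHz mod fs = 4.9 kHz.
4.9 kHz ≤ fs/2 = 12.15 kHz, appears at 4.9 kHz.
Distinct values: {4.9 kHz, 5.1 kHz, 9.8 kHz, 10.6 kHz, 11.5 kHz}.

4.9 kHz, 5.1 kHz, 9.8 kHz, 10.6 kHz, 11.5 kHz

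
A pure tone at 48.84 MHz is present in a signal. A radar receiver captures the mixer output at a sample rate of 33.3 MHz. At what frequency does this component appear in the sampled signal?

15.54 MHz

48.84 MHz mod fs = 15.54 MHz.
15.54 MHz ≤ fs/2 = 16.65 MHz, appears at 15.54 MHz.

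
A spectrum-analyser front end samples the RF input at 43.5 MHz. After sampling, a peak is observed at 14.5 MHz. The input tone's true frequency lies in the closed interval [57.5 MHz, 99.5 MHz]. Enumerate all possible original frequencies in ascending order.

58 MHz, 72.5 MHz

Frequencies that alias to 14.5 MHz are k·fs ± 14.5 MHz for integer k ≥ 0.
k=0: 14.5 MHz.
k=1: 29 MHz, 58 MHz.
k=2: 72.5 MHz, 101.5 MHz.
k=3: 116 MHz, 145 MHz.
Within [57.5 MHz, 99.5 MHz]: 58 MHz, 72.5 MHz.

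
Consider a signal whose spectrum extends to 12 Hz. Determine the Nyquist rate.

Nyquist rate = 2 × 12 Hz = 24 Hz.

24 Hz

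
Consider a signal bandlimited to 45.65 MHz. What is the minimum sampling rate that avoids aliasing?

Nyquist rate = 2 × 45.65 MHz = 91.3 MHz.

91.3 MHz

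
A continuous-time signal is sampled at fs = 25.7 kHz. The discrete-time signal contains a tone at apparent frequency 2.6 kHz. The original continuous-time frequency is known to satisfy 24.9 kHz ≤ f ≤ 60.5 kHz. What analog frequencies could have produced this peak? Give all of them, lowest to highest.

28.3 kHz, 48.8 kHz, 54 kHz

Frequencies that alias to 2.6 kHz are k·fs ± 2.6 kHz for integer k ≥ 0.
k=0: 2.6 kHz.
k=1: 23.1 kHz, 28.3 kHz.
k=2: 48.8 kHz, 54 kHz.
k=3: 74.5 kHz, 79.7 kHz.
Within [24.9 kHz, 60.5 kHz]: 28.3 kHz, 48.8 kHz, 54 kHz.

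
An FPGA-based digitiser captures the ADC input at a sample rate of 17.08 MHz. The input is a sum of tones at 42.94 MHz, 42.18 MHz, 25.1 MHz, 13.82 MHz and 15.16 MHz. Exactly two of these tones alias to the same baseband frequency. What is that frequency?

8.02 MHz

fs/2 = 8.54 MHz.
42.94 MHz mod fs = 8.78 MHz.
8.78 MHz > fs/2 = 8.54 MHz, folds to fs − 8.78 MHz = 8.3 MHz.
42.18 MHz mod fs = 8.02 MHz.
8.02 MHz ≤ fs/2 = 8.54 MHz, appears at 8.02 MHz.
25.1 MHz mod fs = 8.02 MHz.
8.02 MHz ≤ fs/2 = 8.54 MHz, appears at 8.02 MHz.
13.82 MHz > fs/2 = 8.54 MHz, folds to fs − 13.82 MHz = 3.26 MHz.
15.16 MHz > fs/2 = 8.54 MHz, folds to fs − 15.16 MHz = 1.92 MHz.
25.1 MHz and 42.18 MHz both map to 8.02 MHz.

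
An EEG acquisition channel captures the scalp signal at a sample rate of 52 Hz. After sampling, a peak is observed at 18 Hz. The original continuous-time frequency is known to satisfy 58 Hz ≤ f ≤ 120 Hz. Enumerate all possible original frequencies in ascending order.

Frequencies that alias to 18 Hz are k·fs ± 18 Hz for integer k ≥ 0.
k=0: 18 Hz.
k=1: 34 Hz, 70 Hz.
k=2: 86 Hz, 122 Hz.
k=3: 138 Hz, 174 Hz.
Within [58 Hz, 120 Hz]: 70 Hz, 86 Hz.

70 Hz, 86 Hz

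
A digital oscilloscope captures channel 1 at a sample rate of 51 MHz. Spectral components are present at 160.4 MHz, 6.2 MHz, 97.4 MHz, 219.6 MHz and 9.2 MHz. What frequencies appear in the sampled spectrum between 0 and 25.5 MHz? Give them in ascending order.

fs/2 = 25.5 MHz.
160.4 MHz mod fs = 7.4 MHz.
7.4 MHz ≤ fs/2 = 25.5 MHz, appears at 7.4 MHz.
6.2 MHz ≤ fs/2 = 25.5 MHz, passes unchanged.
97.4 MHz mod fs = 46.4 MHz.
46.4 MHz > fs/2 = 25.5 MHz, folds to fs − 46.4 MHz = 4.6 MHz.
219.6 MHz mod fs = 15.6 MHz.
15.6 MHz ≤ fs/2 = 25.5 MHz, appears at 15.6 MHz.
9.2 MHz ≤ fs/2 = 25.5 MHz, passes unchanged.
Distinct values: {4.6 MHz, 6.2 MHz, 7.4 MHz, 9.2 MHz, 15.6 MHz}.

4.6 MHz, 6.2 MHz, 7.4 MHz, 9.2 MHz, 15.6 MHz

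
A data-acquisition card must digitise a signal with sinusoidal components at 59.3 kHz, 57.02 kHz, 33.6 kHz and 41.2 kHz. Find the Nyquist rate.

118.6 kHz

Highest-frequency component: 59.3 kHz.
Nyquist rate = 2 × 59.3 kHz = 118.6 kHz.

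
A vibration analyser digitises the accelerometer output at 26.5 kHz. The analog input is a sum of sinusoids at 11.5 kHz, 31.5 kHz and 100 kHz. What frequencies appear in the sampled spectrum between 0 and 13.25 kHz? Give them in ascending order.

fs/2 = 13.25 kHz.
11.5 kHz ≤ fs/2 = 13.25 kHz, passes unchanged.
31.5 kHz mod fs = 5 kHz.
5 kHz ≤ fs/2 = 13.25 kHz, appears at 5 kHz.
100 kHz mod fs = 20.5 kHz.
20.5 kHz > fs/2 = 13.25 kHz, folds to fs − 20.5 kHz = 6 kHz.
Distinct values: {5 kHz, 6 kHz, 11.5 kHz}.

5 kHz, 6 kHz, 11.5 kHz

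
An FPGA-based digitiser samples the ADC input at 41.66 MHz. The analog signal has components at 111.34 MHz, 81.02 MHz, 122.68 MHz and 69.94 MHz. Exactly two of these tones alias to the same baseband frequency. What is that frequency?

2.3 MHz

fs/2 = 20.83 MHz.
111.34 MHz mod fs = 28.02 MHz.
28.02 MHz > fs/2 = 20.83 MHz, folds to fs − 28.02 MHz = 13.64 MHz.
81.02 MHz mod fs = 39.36 MHz.
39.36 MHz > fs/2 = 20.83 MHz, folds to fs − 39.36 MHz = 2.3 MHz.
122.68 MHz mod fs = 39.36 MHz.
39.36 MHz > fs/2 = 20.83 MHz, folds to fs − 39.36 MHz = 2.3 MHz.
69.94 MHz mod fs = 28.28 MHz.
28.28 MHz > fs/2 = 20.83 MHz, folds to fs − 28.28 MHz = 13.38 MHz.
81.02 MHz and 122.68 MHz both map to 2.3 MHz.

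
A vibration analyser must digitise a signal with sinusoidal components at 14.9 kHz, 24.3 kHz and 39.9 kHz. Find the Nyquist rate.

Highest-frequency component: 39.9 kHz.
Nyquist rate = 2 × 39.9 kHz = 79.8 kHz.

79.8 kHz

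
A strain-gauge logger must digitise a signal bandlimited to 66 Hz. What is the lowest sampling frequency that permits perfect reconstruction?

Nyquist rate = 2 × 66 Hz = 132 Hz.

132 Hz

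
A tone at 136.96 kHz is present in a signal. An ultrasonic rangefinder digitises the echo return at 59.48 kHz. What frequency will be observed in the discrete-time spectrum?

18 kHz

136.96 kHz mod fs = 18 kHz.
18 kHz ≤ fs/2 = 29.74 kHz, appears at 18 kHz.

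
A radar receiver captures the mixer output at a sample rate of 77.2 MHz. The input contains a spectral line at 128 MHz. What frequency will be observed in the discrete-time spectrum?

26.4 MHz

128 MHz mod fs = 50.8 MHz.
50.8 MHz > fs/2 = 38.6 MHz, folds to fs − 50.8 MHz = 26.4 MHz.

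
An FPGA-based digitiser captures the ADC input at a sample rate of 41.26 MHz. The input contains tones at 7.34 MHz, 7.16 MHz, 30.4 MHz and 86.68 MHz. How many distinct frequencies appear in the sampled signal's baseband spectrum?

4

fs/2 = 20.63 MHz.
7.34 MHz ≤ fs/2 = 20.63 MHz, passes unchanged.
7.16 MHz ≤ fs/2 = 20.63 MHz, passes unchanged.
30.4 MHz > fs/2 = 20.63 MHz, folds to fs − 30.4 MHz = 10.86 MHz.
86.68 MHz mod fs = 4.16 MHz.
4.16 MHz ≤ fs/2 = 20.63 MHz, appears at 4.16 MHz.
Distinct values: {4.16 MHz, 7.16 MHz, 7.34 MHz, 10.86 MHz} → 4.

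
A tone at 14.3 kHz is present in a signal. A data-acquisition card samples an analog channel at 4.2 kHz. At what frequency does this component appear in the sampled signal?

14.3 kHz mod fs = 1.7 kHz.
1.7 kHz ≤ fs/2 = 2.1 kHz, appears at 1.7 kHz.

1.7 kHz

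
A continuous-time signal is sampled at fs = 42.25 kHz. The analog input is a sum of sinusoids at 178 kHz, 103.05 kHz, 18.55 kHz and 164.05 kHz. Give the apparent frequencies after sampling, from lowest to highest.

4.95 kHz, 9 kHz, 18.55 kHz

fs/2 = 21.125 kHz.
178 kHz mod fs = 9 kHz.
9 kHz ≤ fs/2 = 21.125 kHz, appears at 9 kHz.
103.05 kHz mod fs = 18.55 kHz.
18.55 kHz ≤ fs/2 = 21.125 kHz, appears at 18.55 kHz.
18.55 kHz ≤ fs/2 = 21.125 kHz, passes unchanged.
164.05 kHz mod fs = 37.3 kHz.
37.3 kHz > fs/2 = 21.125 kHz, folds to fs − 37.3 kHz = 4.95 kHz.
Distinct values: {4.95 kHz, 9 kHz, 18.55 kHz}.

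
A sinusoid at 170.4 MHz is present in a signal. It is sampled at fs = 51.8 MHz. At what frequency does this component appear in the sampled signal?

15 MHz

170.4 MHz mod fs = 15 MHz.
15 MHz ≤ fs/2 = 25.9 MHz, appears at 15 MHz.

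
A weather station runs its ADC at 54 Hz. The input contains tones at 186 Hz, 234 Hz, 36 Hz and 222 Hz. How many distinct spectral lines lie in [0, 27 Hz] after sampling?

3

fs/2 = 27 Hz.
186 Hz mod fs = 24 Hz.
24 Hz ≤ fs/2 = 27 Hz, appears at 24 Hz.
234 Hz mod fs = 18 Hz.
18 Hz ≤ fs/2 = 27 Hz, appears at 18 Hz.
36 Hz > fs/2 = 27 Hz, folds to fs − 36 Hz = 18 Hz.
222 Hz mod fs = 6 Hz.
6 Hz ≤ fs/2 = 27 Hz, appears at 6 Hz.
Distinct values: {6 Hz, 18 Hz, 24 Hz} → 3.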